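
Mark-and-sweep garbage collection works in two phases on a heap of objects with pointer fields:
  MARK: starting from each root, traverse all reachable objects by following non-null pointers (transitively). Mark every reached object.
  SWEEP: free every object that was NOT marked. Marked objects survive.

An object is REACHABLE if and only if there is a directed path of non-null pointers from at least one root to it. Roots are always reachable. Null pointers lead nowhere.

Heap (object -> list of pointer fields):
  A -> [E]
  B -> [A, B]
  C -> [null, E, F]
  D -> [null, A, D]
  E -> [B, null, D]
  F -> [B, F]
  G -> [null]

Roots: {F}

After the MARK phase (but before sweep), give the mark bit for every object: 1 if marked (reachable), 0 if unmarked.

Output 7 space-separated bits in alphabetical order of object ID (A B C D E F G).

Answer: 1 1 0 1 1 1 0

Derivation:
Roots: F
Mark F: refs=B F, marked=F
Mark B: refs=A B, marked=B F
Mark A: refs=E, marked=A B F
Mark E: refs=B null D, marked=A B E F
Mark D: refs=null A D, marked=A B D E F
Unmarked (collected): C G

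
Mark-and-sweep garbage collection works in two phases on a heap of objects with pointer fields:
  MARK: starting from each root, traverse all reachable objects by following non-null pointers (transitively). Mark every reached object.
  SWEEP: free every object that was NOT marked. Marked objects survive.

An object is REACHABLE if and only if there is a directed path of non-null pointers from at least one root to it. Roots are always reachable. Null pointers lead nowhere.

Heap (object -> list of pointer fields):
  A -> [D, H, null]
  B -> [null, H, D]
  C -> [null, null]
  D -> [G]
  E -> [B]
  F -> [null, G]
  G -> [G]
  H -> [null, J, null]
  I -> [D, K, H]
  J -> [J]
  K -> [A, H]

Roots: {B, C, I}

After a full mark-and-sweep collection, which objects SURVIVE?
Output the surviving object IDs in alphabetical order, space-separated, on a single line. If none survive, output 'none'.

Roots: B C I
Mark B: refs=null H D, marked=B
Mark C: refs=null null, marked=B C
Mark I: refs=D K H, marked=B C I
Mark H: refs=null J null, marked=B C H I
Mark D: refs=G, marked=B C D H I
Mark K: refs=A H, marked=B C D H I K
Mark J: refs=J, marked=B C D H I J K
Mark G: refs=G, marked=B C D G H I J K
Mark A: refs=D H null, marked=A B C D G H I J K
Unmarked (collected): E F

Answer: A B C D G H I J K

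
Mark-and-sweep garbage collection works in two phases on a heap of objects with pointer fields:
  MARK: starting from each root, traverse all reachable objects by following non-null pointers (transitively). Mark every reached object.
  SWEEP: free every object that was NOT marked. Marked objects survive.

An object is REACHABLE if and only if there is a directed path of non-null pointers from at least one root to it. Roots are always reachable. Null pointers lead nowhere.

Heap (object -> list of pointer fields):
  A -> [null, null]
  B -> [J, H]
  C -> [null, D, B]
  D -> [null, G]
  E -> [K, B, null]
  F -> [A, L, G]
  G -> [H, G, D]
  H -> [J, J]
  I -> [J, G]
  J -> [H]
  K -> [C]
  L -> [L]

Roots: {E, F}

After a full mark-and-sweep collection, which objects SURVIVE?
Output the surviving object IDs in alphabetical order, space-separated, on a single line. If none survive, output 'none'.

Answer: A B C D E F G H J K L

Derivation:
Roots: E F
Mark E: refs=K B null, marked=E
Mark F: refs=A L G, marked=E F
Mark K: refs=C, marked=E F K
Mark B: refs=J H, marked=B E F K
Mark A: refs=null null, marked=A B E F K
Mark L: refs=L, marked=A B E F K L
Mark G: refs=H G D, marked=A B E F G K L
Mark C: refs=null D B, marked=A B C E F G K L
Mark J: refs=H, marked=A B C E F G J K L
Mark H: refs=J J, marked=A B C E F G H J K L
Mark D: refs=null G, marked=A B C D E F G H J K L
Unmarked (collected): I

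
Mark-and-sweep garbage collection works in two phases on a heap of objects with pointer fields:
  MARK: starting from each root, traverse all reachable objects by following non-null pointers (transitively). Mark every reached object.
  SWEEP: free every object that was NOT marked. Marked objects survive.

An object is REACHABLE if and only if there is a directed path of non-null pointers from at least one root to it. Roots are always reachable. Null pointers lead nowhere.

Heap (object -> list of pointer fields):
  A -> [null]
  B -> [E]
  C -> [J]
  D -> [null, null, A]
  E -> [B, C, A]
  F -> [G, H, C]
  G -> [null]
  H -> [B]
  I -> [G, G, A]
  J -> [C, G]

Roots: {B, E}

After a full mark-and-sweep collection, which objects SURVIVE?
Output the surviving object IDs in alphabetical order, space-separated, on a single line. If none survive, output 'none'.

Roots: B E
Mark B: refs=E, marked=B
Mark E: refs=B C A, marked=B E
Mark C: refs=J, marked=B C E
Mark A: refs=null, marked=A B C E
Mark J: refs=C G, marked=A B C E J
Mark G: refs=null, marked=A B C E G J
Unmarked (collected): D F H I

Answer: A B C E G J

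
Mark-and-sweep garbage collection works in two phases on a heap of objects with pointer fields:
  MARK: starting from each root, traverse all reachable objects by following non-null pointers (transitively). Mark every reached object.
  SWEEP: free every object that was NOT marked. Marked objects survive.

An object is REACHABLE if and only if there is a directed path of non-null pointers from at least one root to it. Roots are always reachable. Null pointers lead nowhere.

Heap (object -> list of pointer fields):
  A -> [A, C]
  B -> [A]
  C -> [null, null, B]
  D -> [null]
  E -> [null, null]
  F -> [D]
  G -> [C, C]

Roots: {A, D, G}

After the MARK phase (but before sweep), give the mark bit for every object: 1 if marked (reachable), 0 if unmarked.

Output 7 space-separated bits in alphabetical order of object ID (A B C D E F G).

Answer: 1 1 1 1 0 0 1

Derivation:
Roots: A D G
Mark A: refs=A C, marked=A
Mark D: refs=null, marked=A D
Mark G: refs=C C, marked=A D G
Mark C: refs=null null B, marked=A C D G
Mark B: refs=A, marked=A B C D G
Unmarked (collected): E F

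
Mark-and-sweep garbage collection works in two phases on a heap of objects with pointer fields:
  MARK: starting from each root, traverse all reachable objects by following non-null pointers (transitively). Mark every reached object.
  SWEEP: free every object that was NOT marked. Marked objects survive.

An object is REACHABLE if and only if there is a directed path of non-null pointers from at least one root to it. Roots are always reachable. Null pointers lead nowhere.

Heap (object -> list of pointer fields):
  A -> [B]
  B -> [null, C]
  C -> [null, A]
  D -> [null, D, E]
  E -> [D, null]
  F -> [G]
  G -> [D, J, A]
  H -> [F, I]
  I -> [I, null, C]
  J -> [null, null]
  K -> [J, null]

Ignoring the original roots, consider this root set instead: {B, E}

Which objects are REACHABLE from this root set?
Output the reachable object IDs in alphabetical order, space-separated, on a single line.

Roots: B E
Mark B: refs=null C, marked=B
Mark E: refs=D null, marked=B E
Mark C: refs=null A, marked=B C E
Mark D: refs=null D E, marked=B C D E
Mark A: refs=B, marked=A B C D E
Unmarked (collected): F G H I J K

Answer: A B C D E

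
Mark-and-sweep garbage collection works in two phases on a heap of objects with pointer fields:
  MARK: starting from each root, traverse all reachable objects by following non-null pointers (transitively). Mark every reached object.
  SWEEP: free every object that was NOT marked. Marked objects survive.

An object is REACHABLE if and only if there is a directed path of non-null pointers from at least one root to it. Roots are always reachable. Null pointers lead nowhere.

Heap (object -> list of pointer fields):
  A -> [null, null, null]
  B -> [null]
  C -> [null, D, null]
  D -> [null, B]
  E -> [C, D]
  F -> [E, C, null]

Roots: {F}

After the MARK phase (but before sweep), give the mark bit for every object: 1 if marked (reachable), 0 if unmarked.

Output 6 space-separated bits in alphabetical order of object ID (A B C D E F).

Roots: F
Mark F: refs=E C null, marked=F
Mark E: refs=C D, marked=E F
Mark C: refs=null D null, marked=C E F
Mark D: refs=null B, marked=C D E F
Mark B: refs=null, marked=B C D E F
Unmarked (collected): A

Answer: 0 1 1 1 1 1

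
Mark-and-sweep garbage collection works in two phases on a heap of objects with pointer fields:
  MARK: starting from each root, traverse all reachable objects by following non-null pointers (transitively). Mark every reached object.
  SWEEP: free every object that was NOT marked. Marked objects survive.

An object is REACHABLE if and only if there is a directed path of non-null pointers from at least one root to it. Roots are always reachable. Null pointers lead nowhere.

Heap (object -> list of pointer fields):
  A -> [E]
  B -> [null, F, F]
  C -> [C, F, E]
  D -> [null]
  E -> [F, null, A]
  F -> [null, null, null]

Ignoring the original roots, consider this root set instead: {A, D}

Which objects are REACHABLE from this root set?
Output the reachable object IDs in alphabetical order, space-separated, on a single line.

Answer: A D E F

Derivation:
Roots: A D
Mark A: refs=E, marked=A
Mark D: refs=null, marked=A D
Mark E: refs=F null A, marked=A D E
Mark F: refs=null null null, marked=A D E F
Unmarked (collected): B C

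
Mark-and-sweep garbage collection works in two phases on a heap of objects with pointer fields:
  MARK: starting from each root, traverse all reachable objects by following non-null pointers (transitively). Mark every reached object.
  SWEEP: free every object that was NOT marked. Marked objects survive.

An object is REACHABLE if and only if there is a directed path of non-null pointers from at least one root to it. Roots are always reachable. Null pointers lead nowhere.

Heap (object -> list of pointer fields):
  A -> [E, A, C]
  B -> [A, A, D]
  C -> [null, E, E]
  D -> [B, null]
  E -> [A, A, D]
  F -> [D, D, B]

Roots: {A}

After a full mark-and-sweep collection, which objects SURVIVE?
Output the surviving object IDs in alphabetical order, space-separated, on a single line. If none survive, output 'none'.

Roots: A
Mark A: refs=E A C, marked=A
Mark E: refs=A A D, marked=A E
Mark C: refs=null E E, marked=A C E
Mark D: refs=B null, marked=A C D E
Mark B: refs=A A D, marked=A B C D E
Unmarked (collected): F

Answer: A B C D E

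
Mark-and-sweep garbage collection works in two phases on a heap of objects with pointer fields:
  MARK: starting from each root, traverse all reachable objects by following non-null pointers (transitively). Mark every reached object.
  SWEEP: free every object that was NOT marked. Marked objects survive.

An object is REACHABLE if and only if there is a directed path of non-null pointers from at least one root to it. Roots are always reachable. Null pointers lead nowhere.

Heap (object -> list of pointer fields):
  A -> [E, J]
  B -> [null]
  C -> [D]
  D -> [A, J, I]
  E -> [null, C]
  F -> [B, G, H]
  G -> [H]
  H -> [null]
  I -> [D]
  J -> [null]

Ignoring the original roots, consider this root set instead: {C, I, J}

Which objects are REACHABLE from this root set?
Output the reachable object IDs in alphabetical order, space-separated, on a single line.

Roots: C I J
Mark C: refs=D, marked=C
Mark I: refs=D, marked=C I
Mark J: refs=null, marked=C I J
Mark D: refs=A J I, marked=C D I J
Mark A: refs=E J, marked=A C D I J
Mark E: refs=null C, marked=A C D E I J
Unmarked (collected): B F G H

Answer: A C D E I J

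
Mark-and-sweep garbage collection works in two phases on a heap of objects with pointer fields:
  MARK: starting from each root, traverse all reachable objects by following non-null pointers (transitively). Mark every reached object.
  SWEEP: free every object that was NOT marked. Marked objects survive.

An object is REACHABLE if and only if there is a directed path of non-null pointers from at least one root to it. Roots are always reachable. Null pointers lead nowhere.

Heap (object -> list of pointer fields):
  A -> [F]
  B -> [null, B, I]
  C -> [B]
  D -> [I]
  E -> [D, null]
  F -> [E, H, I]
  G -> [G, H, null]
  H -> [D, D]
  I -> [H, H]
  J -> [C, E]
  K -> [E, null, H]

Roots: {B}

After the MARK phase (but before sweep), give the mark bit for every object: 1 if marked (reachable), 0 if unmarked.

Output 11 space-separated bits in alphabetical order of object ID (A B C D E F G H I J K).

Roots: B
Mark B: refs=null B I, marked=B
Mark I: refs=H H, marked=B I
Mark H: refs=D D, marked=B H I
Mark D: refs=I, marked=B D H I
Unmarked (collected): A C E F G J K

Answer: 0 1 0 1 0 0 0 1 1 0 0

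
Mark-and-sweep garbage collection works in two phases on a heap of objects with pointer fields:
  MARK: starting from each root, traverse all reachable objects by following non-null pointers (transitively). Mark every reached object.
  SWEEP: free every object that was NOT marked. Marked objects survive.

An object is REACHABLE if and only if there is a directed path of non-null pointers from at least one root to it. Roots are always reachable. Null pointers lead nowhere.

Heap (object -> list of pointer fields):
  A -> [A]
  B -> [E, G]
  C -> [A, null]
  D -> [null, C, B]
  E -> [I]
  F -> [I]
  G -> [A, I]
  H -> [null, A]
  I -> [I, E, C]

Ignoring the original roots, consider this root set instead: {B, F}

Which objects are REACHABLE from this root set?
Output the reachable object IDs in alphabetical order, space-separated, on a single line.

Roots: B F
Mark B: refs=E G, marked=B
Mark F: refs=I, marked=B F
Mark E: refs=I, marked=B E F
Mark G: refs=A I, marked=B E F G
Mark I: refs=I E C, marked=B E F G I
Mark A: refs=A, marked=A B E F G I
Mark C: refs=A null, marked=A B C E F G I
Unmarked (collected): D H

Answer: A B C E F G I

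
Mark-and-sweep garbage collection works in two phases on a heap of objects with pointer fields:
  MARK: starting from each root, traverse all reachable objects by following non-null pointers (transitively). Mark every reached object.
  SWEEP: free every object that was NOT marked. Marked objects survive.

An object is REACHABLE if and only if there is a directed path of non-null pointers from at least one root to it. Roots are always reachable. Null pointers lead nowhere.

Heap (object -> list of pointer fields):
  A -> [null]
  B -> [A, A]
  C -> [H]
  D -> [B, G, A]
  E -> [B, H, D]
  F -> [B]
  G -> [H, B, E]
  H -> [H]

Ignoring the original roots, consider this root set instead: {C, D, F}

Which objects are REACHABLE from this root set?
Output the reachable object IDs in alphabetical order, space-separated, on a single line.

Roots: C D F
Mark C: refs=H, marked=C
Mark D: refs=B G A, marked=C D
Mark F: refs=B, marked=C D F
Mark H: refs=H, marked=C D F H
Mark B: refs=A A, marked=B C D F H
Mark G: refs=H B E, marked=B C D F G H
Mark A: refs=null, marked=A B C D F G H
Mark E: refs=B H D, marked=A B C D E F G H
Unmarked (collected): (none)

Answer: A B C D E F G H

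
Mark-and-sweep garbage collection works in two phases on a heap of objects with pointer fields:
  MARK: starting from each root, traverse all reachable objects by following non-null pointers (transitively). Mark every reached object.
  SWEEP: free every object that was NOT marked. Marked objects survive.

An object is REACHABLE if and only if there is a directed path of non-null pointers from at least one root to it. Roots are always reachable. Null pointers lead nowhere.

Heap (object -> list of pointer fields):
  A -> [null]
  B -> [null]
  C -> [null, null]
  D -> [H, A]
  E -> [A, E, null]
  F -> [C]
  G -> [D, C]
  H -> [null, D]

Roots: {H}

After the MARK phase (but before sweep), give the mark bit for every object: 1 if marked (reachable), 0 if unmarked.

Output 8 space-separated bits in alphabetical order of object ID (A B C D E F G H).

Answer: 1 0 0 1 0 0 0 1

Derivation:
Roots: H
Mark H: refs=null D, marked=H
Mark D: refs=H A, marked=D H
Mark A: refs=null, marked=A D H
Unmarked (collected): B C E F G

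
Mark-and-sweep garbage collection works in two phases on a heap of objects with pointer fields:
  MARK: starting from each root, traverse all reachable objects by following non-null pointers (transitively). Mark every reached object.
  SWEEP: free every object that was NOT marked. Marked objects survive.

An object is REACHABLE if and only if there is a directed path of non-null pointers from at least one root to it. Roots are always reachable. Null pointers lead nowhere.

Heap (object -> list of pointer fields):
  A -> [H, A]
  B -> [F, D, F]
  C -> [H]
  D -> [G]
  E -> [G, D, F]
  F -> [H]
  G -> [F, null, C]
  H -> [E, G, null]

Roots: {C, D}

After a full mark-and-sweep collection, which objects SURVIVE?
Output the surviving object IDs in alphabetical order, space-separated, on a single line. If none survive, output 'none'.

Answer: C D E F G H

Derivation:
Roots: C D
Mark C: refs=H, marked=C
Mark D: refs=G, marked=C D
Mark H: refs=E G null, marked=C D H
Mark G: refs=F null C, marked=C D G H
Mark E: refs=G D F, marked=C D E G H
Mark F: refs=H, marked=C D E F G H
Unmarked (collected): A B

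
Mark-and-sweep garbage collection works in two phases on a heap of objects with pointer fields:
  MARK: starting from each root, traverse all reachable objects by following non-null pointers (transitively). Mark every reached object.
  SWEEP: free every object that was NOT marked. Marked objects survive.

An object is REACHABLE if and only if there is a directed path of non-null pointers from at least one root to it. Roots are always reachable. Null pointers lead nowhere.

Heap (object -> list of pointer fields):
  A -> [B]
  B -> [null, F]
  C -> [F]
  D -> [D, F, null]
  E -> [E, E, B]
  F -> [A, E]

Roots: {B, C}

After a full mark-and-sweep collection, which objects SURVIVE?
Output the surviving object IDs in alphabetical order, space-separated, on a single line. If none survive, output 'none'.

Roots: B C
Mark B: refs=null F, marked=B
Mark C: refs=F, marked=B C
Mark F: refs=A E, marked=B C F
Mark A: refs=B, marked=A B C F
Mark E: refs=E E B, marked=A B C E F
Unmarked (collected): D

Answer: A B C E F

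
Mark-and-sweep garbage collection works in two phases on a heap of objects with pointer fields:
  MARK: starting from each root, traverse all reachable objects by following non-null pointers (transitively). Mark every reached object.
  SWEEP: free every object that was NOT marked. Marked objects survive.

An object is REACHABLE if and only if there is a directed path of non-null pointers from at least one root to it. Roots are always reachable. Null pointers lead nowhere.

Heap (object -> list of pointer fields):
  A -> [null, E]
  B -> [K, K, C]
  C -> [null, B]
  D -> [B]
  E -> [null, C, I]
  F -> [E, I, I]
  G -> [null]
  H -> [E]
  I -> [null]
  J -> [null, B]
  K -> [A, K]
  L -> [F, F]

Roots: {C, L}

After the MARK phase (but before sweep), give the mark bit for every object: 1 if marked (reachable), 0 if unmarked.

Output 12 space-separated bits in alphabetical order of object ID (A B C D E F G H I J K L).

Answer: 1 1 1 0 1 1 0 0 1 0 1 1

Derivation:
Roots: C L
Mark C: refs=null B, marked=C
Mark L: refs=F F, marked=C L
Mark B: refs=K K C, marked=B C L
Mark F: refs=E I I, marked=B C F L
Mark K: refs=A K, marked=B C F K L
Mark E: refs=null C I, marked=B C E F K L
Mark I: refs=null, marked=B C E F I K L
Mark A: refs=null E, marked=A B C E F I K L
Unmarked (collected): D G H J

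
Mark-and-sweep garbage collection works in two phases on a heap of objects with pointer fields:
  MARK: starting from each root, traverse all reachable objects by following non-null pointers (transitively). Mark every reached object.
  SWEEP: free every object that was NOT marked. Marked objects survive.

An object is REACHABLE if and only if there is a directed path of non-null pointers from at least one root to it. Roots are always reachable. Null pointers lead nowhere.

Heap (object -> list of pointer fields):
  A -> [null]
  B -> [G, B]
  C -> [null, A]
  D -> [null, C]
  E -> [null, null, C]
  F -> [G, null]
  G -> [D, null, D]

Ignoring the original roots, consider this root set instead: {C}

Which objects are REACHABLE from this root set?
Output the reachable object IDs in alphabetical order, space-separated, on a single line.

Roots: C
Mark C: refs=null A, marked=C
Mark A: refs=null, marked=A C
Unmarked (collected): B D E F G

Answer: A C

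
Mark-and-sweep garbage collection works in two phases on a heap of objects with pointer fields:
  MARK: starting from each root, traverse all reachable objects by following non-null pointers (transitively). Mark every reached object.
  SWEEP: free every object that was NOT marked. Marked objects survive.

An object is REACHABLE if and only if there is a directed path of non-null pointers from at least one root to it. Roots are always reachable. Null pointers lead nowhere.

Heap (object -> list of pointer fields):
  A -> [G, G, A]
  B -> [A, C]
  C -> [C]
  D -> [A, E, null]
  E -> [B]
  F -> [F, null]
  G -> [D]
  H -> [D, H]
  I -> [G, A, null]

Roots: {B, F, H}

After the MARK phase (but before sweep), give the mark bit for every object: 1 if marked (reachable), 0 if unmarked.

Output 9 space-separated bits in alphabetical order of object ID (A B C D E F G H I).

Roots: B F H
Mark B: refs=A C, marked=B
Mark F: refs=F null, marked=B F
Mark H: refs=D H, marked=B F H
Mark A: refs=G G A, marked=A B F H
Mark C: refs=C, marked=A B C F H
Mark D: refs=A E null, marked=A B C D F H
Mark G: refs=D, marked=A B C D F G H
Mark E: refs=B, marked=A B C D E F G H
Unmarked (collected): I

Answer: 1 1 1 1 1 1 1 1 0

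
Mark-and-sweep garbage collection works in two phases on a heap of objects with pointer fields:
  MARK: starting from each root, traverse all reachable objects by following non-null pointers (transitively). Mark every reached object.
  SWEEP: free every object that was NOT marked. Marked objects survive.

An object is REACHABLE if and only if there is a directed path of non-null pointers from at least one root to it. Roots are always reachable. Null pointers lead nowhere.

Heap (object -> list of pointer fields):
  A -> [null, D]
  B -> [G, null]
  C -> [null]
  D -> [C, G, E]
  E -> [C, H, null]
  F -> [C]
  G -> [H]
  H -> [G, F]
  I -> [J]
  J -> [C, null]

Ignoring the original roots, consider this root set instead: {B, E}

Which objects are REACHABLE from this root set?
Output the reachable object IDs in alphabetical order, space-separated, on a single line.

Roots: B E
Mark B: refs=G null, marked=B
Mark E: refs=C H null, marked=B E
Mark G: refs=H, marked=B E G
Mark C: refs=null, marked=B C E G
Mark H: refs=G F, marked=B C E G H
Mark F: refs=C, marked=B C E F G H
Unmarked (collected): A D I J

Answer: B C E F G H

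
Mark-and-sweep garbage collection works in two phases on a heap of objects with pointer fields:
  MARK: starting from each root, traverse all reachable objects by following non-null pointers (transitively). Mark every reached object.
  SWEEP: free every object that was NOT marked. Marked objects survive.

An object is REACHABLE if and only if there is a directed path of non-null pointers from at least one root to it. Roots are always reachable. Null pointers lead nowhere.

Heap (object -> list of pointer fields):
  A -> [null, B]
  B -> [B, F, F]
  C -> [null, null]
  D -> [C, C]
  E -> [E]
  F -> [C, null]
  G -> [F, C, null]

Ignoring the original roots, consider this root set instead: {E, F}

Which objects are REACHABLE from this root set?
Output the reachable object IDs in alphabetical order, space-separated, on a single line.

Roots: E F
Mark E: refs=E, marked=E
Mark F: refs=C null, marked=E F
Mark C: refs=null null, marked=C E F
Unmarked (collected): A B D G

Answer: C E F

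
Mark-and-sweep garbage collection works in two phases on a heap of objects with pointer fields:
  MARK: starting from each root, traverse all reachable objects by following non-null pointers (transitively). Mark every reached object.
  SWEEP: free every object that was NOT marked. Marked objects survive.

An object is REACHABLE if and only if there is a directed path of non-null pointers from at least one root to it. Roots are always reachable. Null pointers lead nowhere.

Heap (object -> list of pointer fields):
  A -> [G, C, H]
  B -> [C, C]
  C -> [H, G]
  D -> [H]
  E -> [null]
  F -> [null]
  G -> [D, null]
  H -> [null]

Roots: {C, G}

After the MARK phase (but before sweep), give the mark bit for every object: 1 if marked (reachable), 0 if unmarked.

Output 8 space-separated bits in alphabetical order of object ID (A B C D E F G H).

Answer: 0 0 1 1 0 0 1 1

Derivation:
Roots: C G
Mark C: refs=H G, marked=C
Mark G: refs=D null, marked=C G
Mark H: refs=null, marked=C G H
Mark D: refs=H, marked=C D G H
Unmarked (collected): A B E F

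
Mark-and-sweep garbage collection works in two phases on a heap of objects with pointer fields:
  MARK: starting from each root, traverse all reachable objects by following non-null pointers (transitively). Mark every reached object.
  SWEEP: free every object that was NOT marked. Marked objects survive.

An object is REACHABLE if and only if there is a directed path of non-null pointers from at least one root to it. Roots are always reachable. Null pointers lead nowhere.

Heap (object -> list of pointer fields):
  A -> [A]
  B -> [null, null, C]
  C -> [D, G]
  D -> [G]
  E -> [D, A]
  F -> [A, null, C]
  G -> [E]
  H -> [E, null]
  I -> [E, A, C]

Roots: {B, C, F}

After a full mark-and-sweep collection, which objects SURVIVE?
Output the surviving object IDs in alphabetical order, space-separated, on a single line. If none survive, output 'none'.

Answer: A B C D E F G

Derivation:
Roots: B C F
Mark B: refs=null null C, marked=B
Mark C: refs=D G, marked=B C
Mark F: refs=A null C, marked=B C F
Mark D: refs=G, marked=B C D F
Mark G: refs=E, marked=B C D F G
Mark A: refs=A, marked=A B C D F G
Mark E: refs=D A, marked=A B C D E F G
Unmarked (collected): H I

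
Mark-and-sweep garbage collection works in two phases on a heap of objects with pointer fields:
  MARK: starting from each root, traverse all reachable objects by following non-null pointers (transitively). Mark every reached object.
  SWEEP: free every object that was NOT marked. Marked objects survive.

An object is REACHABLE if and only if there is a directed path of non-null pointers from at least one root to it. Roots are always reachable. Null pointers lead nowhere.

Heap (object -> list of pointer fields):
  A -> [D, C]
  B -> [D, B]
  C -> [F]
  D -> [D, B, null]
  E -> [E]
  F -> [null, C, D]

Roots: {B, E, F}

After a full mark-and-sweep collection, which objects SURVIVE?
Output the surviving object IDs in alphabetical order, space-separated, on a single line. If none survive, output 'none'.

Roots: B E F
Mark B: refs=D B, marked=B
Mark E: refs=E, marked=B E
Mark F: refs=null C D, marked=B E F
Mark D: refs=D B null, marked=B D E F
Mark C: refs=F, marked=B C D E F
Unmarked (collected): A

Answer: B C D E F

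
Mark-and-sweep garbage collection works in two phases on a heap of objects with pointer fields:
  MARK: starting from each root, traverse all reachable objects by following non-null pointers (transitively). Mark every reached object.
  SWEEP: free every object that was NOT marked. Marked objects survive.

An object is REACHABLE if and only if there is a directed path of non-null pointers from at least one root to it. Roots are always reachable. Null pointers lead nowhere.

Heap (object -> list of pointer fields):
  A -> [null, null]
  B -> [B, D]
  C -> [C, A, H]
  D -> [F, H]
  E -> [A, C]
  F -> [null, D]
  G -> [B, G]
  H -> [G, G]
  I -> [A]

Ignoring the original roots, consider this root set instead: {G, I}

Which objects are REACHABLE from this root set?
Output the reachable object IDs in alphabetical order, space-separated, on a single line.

Answer: A B D F G H I

Derivation:
Roots: G I
Mark G: refs=B G, marked=G
Mark I: refs=A, marked=G I
Mark B: refs=B D, marked=B G I
Mark A: refs=null null, marked=A B G I
Mark D: refs=F H, marked=A B D G I
Mark F: refs=null D, marked=A B D F G I
Mark H: refs=G G, marked=A B D F G H I
Unmarked (collected): C E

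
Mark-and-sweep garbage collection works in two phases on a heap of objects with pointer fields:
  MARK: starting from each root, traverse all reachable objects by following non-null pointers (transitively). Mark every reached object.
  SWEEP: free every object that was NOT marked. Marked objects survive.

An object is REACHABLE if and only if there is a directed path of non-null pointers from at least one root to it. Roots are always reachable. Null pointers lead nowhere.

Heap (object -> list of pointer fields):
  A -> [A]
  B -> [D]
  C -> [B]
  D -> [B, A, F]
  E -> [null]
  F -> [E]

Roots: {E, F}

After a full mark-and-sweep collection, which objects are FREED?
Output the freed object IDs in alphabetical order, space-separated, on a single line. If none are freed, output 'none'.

Roots: E F
Mark E: refs=null, marked=E
Mark F: refs=E, marked=E F
Unmarked (collected): A B C D

Answer: A B C D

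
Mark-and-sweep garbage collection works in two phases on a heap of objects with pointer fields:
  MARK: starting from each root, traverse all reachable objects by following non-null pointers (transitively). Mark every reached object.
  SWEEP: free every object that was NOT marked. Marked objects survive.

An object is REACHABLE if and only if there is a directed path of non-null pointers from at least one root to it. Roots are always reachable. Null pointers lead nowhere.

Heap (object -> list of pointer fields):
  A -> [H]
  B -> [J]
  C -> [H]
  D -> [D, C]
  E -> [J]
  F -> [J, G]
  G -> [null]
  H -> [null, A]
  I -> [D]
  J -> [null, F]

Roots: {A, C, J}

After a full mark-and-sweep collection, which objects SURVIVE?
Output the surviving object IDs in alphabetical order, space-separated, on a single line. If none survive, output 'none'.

Roots: A C J
Mark A: refs=H, marked=A
Mark C: refs=H, marked=A C
Mark J: refs=null F, marked=A C J
Mark H: refs=null A, marked=A C H J
Mark F: refs=J G, marked=A C F H J
Mark G: refs=null, marked=A C F G H J
Unmarked (collected): B D E I

Answer: A C F G H J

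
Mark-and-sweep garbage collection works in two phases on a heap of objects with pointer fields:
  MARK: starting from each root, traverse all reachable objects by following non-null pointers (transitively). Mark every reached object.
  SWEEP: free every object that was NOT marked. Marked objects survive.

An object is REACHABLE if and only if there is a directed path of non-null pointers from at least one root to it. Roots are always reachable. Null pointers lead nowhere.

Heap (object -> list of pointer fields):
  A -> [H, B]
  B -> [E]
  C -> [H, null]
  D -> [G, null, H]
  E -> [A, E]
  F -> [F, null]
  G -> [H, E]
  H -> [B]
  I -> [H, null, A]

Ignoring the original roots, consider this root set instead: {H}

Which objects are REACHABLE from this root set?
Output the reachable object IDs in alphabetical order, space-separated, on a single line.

Roots: H
Mark H: refs=B, marked=H
Mark B: refs=E, marked=B H
Mark E: refs=A E, marked=B E H
Mark A: refs=H B, marked=A B E H
Unmarked (collected): C D F G I

Answer: A B E H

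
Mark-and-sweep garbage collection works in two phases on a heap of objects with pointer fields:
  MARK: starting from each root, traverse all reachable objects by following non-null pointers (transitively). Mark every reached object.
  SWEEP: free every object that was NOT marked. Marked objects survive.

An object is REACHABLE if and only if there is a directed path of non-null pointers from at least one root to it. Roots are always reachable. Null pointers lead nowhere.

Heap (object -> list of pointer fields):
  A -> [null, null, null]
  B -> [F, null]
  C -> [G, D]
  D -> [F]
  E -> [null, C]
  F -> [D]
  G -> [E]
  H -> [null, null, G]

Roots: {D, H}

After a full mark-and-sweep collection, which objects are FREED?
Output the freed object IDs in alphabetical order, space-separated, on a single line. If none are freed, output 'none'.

Answer: A B

Derivation:
Roots: D H
Mark D: refs=F, marked=D
Mark H: refs=null null G, marked=D H
Mark F: refs=D, marked=D F H
Mark G: refs=E, marked=D F G H
Mark E: refs=null C, marked=D E F G H
Mark C: refs=G D, marked=C D E F G H
Unmarked (collected): A B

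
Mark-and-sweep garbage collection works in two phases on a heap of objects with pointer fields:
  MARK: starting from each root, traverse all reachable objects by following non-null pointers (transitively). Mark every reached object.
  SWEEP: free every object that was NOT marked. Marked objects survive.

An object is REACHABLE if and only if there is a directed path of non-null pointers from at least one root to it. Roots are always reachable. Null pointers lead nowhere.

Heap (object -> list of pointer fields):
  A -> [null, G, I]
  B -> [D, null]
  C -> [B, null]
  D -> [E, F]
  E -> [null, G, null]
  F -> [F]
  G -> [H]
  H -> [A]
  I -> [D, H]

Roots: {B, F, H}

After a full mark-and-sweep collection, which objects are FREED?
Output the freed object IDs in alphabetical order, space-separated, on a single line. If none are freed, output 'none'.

Roots: B F H
Mark B: refs=D null, marked=B
Mark F: refs=F, marked=B F
Mark H: refs=A, marked=B F H
Mark D: refs=E F, marked=B D F H
Mark A: refs=null G I, marked=A B D F H
Mark E: refs=null G null, marked=A B D E F H
Mark G: refs=H, marked=A B D E F G H
Mark I: refs=D H, marked=A B D E F G H I
Unmarked (collected): C

Answer: C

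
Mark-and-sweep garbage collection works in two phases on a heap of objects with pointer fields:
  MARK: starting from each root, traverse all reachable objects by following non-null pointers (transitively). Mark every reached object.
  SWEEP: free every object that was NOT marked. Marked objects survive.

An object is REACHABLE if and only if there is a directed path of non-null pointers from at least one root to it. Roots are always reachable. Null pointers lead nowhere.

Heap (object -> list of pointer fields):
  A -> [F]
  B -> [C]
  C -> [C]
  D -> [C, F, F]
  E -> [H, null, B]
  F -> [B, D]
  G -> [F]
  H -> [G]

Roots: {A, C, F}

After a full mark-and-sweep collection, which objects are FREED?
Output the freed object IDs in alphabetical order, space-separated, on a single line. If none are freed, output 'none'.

Roots: A C F
Mark A: refs=F, marked=A
Mark C: refs=C, marked=A C
Mark F: refs=B D, marked=A C F
Mark B: refs=C, marked=A B C F
Mark D: refs=C F F, marked=A B C D F
Unmarked (collected): E G H

Answer: E G H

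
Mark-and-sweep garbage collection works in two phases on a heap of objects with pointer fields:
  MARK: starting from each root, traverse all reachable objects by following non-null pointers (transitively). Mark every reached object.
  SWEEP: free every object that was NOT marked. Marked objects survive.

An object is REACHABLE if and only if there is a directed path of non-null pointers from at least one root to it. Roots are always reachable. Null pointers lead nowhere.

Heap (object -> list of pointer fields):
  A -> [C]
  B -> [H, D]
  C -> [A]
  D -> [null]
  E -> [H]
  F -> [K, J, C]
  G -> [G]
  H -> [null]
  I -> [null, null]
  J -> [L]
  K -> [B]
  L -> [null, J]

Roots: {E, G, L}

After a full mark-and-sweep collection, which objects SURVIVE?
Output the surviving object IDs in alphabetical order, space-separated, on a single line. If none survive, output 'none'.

Answer: E G H J L

Derivation:
Roots: E G L
Mark E: refs=H, marked=E
Mark G: refs=G, marked=E G
Mark L: refs=null J, marked=E G L
Mark H: refs=null, marked=E G H L
Mark J: refs=L, marked=E G H J L
Unmarked (collected): A B C D F I K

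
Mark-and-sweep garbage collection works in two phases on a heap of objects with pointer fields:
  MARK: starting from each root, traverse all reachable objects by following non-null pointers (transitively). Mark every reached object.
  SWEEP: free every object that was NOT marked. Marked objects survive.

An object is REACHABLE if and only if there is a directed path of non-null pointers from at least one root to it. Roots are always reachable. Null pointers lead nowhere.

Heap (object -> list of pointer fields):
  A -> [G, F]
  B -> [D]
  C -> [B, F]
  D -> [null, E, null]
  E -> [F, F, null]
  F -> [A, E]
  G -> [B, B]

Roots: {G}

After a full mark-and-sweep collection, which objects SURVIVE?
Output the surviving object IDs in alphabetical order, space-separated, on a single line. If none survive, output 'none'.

Answer: A B D E F G

Derivation:
Roots: G
Mark G: refs=B B, marked=G
Mark B: refs=D, marked=B G
Mark D: refs=null E null, marked=B D G
Mark E: refs=F F null, marked=B D E G
Mark F: refs=A E, marked=B D E F G
Mark A: refs=G F, marked=A B D E F G
Unmarked (collected): C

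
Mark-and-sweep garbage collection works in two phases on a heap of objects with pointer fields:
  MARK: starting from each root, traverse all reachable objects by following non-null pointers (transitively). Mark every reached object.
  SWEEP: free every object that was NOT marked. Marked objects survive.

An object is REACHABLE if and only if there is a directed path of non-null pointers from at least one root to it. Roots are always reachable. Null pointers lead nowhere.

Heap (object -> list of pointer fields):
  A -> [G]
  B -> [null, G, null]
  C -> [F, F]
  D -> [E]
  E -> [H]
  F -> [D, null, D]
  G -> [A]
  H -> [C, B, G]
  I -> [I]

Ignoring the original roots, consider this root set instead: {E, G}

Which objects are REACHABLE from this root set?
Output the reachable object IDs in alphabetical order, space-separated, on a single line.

Roots: E G
Mark E: refs=H, marked=E
Mark G: refs=A, marked=E G
Mark H: refs=C B G, marked=E G H
Mark A: refs=G, marked=A E G H
Mark C: refs=F F, marked=A C E G H
Mark B: refs=null G null, marked=A B C E G H
Mark F: refs=D null D, marked=A B C E F G H
Mark D: refs=E, marked=A B C D E F G H
Unmarked (collected): I

Answer: A B C D E F G H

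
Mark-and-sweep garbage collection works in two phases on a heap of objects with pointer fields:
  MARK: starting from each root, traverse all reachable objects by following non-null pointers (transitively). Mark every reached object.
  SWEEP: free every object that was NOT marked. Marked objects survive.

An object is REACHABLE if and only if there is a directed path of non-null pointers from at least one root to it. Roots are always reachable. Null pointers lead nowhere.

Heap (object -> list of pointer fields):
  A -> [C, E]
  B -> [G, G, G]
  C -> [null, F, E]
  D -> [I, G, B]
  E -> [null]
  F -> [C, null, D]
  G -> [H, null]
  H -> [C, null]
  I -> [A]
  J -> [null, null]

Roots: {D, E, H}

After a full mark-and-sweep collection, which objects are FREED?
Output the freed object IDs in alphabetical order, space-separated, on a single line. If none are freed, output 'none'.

Roots: D E H
Mark D: refs=I G B, marked=D
Mark E: refs=null, marked=D E
Mark H: refs=C null, marked=D E H
Mark I: refs=A, marked=D E H I
Mark G: refs=H null, marked=D E G H I
Mark B: refs=G G G, marked=B D E G H I
Mark C: refs=null F E, marked=B C D E G H I
Mark A: refs=C E, marked=A B C D E G H I
Mark F: refs=C null D, marked=A B C D E F G H I
Unmarked (collected): J

Answer: J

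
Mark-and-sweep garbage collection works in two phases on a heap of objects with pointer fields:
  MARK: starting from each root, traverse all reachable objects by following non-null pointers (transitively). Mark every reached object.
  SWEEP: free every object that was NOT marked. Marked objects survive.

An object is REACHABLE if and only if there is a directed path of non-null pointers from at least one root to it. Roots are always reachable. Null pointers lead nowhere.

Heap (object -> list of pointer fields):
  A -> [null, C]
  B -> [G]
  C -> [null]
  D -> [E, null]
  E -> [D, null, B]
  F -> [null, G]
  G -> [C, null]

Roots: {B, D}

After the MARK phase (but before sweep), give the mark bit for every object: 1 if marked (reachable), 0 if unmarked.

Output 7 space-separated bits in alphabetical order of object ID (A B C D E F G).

Roots: B D
Mark B: refs=G, marked=B
Mark D: refs=E null, marked=B D
Mark G: refs=C null, marked=B D G
Mark E: refs=D null B, marked=B D E G
Mark C: refs=null, marked=B C D E G
Unmarked (collected): A F

Answer: 0 1 1 1 1 0 1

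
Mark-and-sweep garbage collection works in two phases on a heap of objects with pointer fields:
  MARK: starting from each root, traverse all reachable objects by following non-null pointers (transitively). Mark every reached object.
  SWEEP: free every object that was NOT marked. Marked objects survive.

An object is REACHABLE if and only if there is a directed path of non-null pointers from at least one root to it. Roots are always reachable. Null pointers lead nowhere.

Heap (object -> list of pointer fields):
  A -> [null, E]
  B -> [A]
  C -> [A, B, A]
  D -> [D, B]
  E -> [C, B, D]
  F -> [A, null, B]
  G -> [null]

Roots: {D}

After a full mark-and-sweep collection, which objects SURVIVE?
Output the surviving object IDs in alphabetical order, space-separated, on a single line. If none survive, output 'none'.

Answer: A B C D E

Derivation:
Roots: D
Mark D: refs=D B, marked=D
Mark B: refs=A, marked=B D
Mark A: refs=null E, marked=A B D
Mark E: refs=C B D, marked=A B D E
Mark C: refs=A B A, marked=A B C D E
Unmarked (collected): F G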